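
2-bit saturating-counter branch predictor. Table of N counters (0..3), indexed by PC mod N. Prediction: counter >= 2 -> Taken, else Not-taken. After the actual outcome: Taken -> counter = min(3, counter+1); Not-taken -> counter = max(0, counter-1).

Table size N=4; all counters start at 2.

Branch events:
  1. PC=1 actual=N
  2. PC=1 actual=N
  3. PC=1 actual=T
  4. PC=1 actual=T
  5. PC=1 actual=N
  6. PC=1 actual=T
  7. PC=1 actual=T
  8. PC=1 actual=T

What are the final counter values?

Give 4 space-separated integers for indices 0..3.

Ev 1: PC=1 idx=1 pred=T actual=N -> ctr[1]=1
Ev 2: PC=1 idx=1 pred=N actual=N -> ctr[1]=0
Ev 3: PC=1 idx=1 pred=N actual=T -> ctr[1]=1
Ev 4: PC=1 idx=1 pred=N actual=T -> ctr[1]=2
Ev 5: PC=1 idx=1 pred=T actual=N -> ctr[1]=1
Ev 6: PC=1 idx=1 pred=N actual=T -> ctr[1]=2
Ev 7: PC=1 idx=1 pred=T actual=T -> ctr[1]=3
Ev 8: PC=1 idx=1 pred=T actual=T -> ctr[1]=3

Answer: 2 3 2 2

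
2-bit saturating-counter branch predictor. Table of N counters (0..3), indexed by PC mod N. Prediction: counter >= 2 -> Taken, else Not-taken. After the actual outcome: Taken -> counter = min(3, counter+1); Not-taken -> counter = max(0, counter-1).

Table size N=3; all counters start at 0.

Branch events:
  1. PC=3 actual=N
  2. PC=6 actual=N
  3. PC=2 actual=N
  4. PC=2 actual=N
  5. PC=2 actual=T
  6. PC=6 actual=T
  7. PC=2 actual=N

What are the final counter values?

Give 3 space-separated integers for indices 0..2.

Ev 1: PC=3 idx=0 pred=N actual=N -> ctr[0]=0
Ev 2: PC=6 idx=0 pred=N actual=N -> ctr[0]=0
Ev 3: PC=2 idx=2 pred=N actual=N -> ctr[2]=0
Ev 4: PC=2 idx=2 pred=N actual=N -> ctr[2]=0
Ev 5: PC=2 idx=2 pred=N actual=T -> ctr[2]=1
Ev 6: PC=6 idx=0 pred=N actual=T -> ctr[0]=1
Ev 7: PC=2 idx=2 pred=N actual=N -> ctr[2]=0

Answer: 1 0 0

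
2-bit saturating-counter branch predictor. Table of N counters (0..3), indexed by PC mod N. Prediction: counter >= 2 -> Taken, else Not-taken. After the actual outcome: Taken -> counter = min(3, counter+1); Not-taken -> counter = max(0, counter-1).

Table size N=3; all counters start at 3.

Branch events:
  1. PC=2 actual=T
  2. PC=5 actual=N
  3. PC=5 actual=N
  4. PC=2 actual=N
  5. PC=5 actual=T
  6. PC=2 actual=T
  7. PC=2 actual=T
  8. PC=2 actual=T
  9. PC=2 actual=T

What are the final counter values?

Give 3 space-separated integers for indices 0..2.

Ev 1: PC=2 idx=2 pred=T actual=T -> ctr[2]=3
Ev 2: PC=5 idx=2 pred=T actual=N -> ctr[2]=2
Ev 3: PC=5 idx=2 pred=T actual=N -> ctr[2]=1
Ev 4: PC=2 idx=2 pred=N actual=N -> ctr[2]=0
Ev 5: PC=5 idx=2 pred=N actual=T -> ctr[2]=1
Ev 6: PC=2 idx=2 pred=N actual=T -> ctr[2]=2
Ev 7: PC=2 idx=2 pred=T actual=T -> ctr[2]=3
Ev 8: PC=2 idx=2 pred=T actual=T -> ctr[2]=3
Ev 9: PC=2 idx=2 pred=T actual=T -> ctr[2]=3

Answer: 3 3 3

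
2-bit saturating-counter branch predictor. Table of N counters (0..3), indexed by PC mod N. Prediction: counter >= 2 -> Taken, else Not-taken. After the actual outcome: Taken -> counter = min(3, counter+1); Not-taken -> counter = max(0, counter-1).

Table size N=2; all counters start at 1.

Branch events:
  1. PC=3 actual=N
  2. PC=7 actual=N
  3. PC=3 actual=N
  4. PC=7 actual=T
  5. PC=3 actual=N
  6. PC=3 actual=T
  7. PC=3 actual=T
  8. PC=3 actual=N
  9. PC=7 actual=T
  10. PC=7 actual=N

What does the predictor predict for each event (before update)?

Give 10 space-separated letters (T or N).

Ev 1: PC=3 idx=1 pred=N actual=N -> ctr[1]=0
Ev 2: PC=7 idx=1 pred=N actual=N -> ctr[1]=0
Ev 3: PC=3 idx=1 pred=N actual=N -> ctr[1]=0
Ev 4: PC=7 idx=1 pred=N actual=T -> ctr[1]=1
Ev 5: PC=3 idx=1 pred=N actual=N -> ctr[1]=0
Ev 6: PC=3 idx=1 pred=N actual=T -> ctr[1]=1
Ev 7: PC=3 idx=1 pred=N actual=T -> ctr[1]=2
Ev 8: PC=3 idx=1 pred=T actual=N -> ctr[1]=1
Ev 9: PC=7 idx=1 pred=N actual=T -> ctr[1]=2
Ev 10: PC=7 idx=1 pred=T actual=N -> ctr[1]=1

Answer: N N N N N N N T N T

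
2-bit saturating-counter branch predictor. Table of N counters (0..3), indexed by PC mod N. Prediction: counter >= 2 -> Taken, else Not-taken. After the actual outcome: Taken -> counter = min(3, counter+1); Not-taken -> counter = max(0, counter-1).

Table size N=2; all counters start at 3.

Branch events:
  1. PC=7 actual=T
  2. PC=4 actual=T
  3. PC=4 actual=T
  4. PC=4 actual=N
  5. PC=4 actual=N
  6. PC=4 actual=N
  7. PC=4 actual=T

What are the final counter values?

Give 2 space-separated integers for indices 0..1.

Ev 1: PC=7 idx=1 pred=T actual=T -> ctr[1]=3
Ev 2: PC=4 idx=0 pred=T actual=T -> ctr[0]=3
Ev 3: PC=4 idx=0 pred=T actual=T -> ctr[0]=3
Ev 4: PC=4 idx=0 pred=T actual=N -> ctr[0]=2
Ev 5: PC=4 idx=0 pred=T actual=N -> ctr[0]=1
Ev 6: PC=4 idx=0 pred=N actual=N -> ctr[0]=0
Ev 7: PC=4 idx=0 pred=N actual=T -> ctr[0]=1

Answer: 1 3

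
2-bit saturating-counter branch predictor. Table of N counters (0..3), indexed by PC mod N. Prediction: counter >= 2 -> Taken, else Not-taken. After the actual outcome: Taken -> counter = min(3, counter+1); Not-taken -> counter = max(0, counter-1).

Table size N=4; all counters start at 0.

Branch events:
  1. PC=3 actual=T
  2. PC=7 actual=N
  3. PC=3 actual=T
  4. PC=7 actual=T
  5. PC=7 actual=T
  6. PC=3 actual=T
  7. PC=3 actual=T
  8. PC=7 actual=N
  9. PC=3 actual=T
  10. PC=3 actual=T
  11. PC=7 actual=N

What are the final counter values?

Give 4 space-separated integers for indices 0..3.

Ev 1: PC=3 idx=3 pred=N actual=T -> ctr[3]=1
Ev 2: PC=7 idx=3 pred=N actual=N -> ctr[3]=0
Ev 3: PC=3 idx=3 pred=N actual=T -> ctr[3]=1
Ev 4: PC=7 idx=3 pred=N actual=T -> ctr[3]=2
Ev 5: PC=7 idx=3 pred=T actual=T -> ctr[3]=3
Ev 6: PC=3 idx=3 pred=T actual=T -> ctr[3]=3
Ev 7: PC=3 idx=3 pred=T actual=T -> ctr[3]=3
Ev 8: PC=7 idx=3 pred=T actual=N -> ctr[3]=2
Ev 9: PC=3 idx=3 pred=T actual=T -> ctr[3]=3
Ev 10: PC=3 idx=3 pred=T actual=T -> ctr[3]=3
Ev 11: PC=7 idx=3 pred=T actual=N -> ctr[3]=2

Answer: 0 0 0 2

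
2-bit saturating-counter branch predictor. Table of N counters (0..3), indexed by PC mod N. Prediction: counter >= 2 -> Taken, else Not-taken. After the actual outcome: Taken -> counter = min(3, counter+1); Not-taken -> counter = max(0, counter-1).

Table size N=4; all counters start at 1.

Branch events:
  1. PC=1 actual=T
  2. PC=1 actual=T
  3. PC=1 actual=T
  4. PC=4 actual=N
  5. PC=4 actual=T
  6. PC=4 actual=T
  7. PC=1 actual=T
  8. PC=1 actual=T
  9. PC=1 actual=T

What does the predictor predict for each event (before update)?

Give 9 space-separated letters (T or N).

Ev 1: PC=1 idx=1 pred=N actual=T -> ctr[1]=2
Ev 2: PC=1 idx=1 pred=T actual=T -> ctr[1]=3
Ev 3: PC=1 idx=1 pred=T actual=T -> ctr[1]=3
Ev 4: PC=4 idx=0 pred=N actual=N -> ctr[0]=0
Ev 5: PC=4 idx=0 pred=N actual=T -> ctr[0]=1
Ev 6: PC=4 idx=0 pred=N actual=T -> ctr[0]=2
Ev 7: PC=1 idx=1 pred=T actual=T -> ctr[1]=3
Ev 8: PC=1 idx=1 pred=T actual=T -> ctr[1]=3
Ev 9: PC=1 idx=1 pred=T actual=T -> ctr[1]=3

Answer: N T T N N N T T T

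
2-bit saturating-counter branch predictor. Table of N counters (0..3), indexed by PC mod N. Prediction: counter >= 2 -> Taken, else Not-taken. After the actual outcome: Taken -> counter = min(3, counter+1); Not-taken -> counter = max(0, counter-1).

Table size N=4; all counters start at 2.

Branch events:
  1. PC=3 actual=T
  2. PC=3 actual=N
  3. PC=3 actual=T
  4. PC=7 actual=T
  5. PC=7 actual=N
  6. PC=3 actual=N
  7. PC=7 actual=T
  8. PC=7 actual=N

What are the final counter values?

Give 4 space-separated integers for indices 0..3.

Ev 1: PC=3 idx=3 pred=T actual=T -> ctr[3]=3
Ev 2: PC=3 idx=3 pred=T actual=N -> ctr[3]=2
Ev 3: PC=3 idx=3 pred=T actual=T -> ctr[3]=3
Ev 4: PC=7 idx=3 pred=T actual=T -> ctr[3]=3
Ev 5: PC=7 idx=3 pred=T actual=N -> ctr[3]=2
Ev 6: PC=3 idx=3 pred=T actual=N -> ctr[3]=1
Ev 7: PC=7 idx=3 pred=N actual=T -> ctr[3]=2
Ev 8: PC=7 idx=3 pred=T actual=N -> ctr[3]=1

Answer: 2 2 2 1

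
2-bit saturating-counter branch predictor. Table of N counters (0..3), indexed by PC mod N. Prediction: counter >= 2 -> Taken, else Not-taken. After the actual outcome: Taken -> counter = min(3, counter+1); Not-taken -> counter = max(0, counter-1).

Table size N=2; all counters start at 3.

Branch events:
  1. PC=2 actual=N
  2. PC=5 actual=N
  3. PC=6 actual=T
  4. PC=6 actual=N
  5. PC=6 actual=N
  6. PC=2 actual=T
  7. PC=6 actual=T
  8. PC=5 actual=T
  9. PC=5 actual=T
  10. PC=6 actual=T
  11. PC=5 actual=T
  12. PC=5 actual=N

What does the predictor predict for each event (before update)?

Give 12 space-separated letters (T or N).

Ev 1: PC=2 idx=0 pred=T actual=N -> ctr[0]=2
Ev 2: PC=5 idx=1 pred=T actual=N -> ctr[1]=2
Ev 3: PC=6 idx=0 pred=T actual=T -> ctr[0]=3
Ev 4: PC=6 idx=0 pred=T actual=N -> ctr[0]=2
Ev 5: PC=6 idx=0 pred=T actual=N -> ctr[0]=1
Ev 6: PC=2 idx=0 pred=N actual=T -> ctr[0]=2
Ev 7: PC=6 idx=0 pred=T actual=T -> ctr[0]=3
Ev 8: PC=5 idx=1 pred=T actual=T -> ctr[1]=3
Ev 9: PC=5 idx=1 pred=T actual=T -> ctr[1]=3
Ev 10: PC=6 idx=0 pred=T actual=T -> ctr[0]=3
Ev 11: PC=5 idx=1 pred=T actual=T -> ctr[1]=3
Ev 12: PC=5 idx=1 pred=T actual=N -> ctr[1]=2

Answer: T T T T T N T T T T T T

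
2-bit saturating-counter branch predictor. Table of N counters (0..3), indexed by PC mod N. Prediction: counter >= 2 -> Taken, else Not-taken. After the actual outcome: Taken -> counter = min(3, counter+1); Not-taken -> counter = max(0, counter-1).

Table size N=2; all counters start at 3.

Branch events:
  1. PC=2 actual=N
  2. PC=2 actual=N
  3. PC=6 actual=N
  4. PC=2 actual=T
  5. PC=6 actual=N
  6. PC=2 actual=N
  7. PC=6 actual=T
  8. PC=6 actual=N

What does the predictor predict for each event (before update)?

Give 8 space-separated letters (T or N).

Answer: T T N N N N N N

Derivation:
Ev 1: PC=2 idx=0 pred=T actual=N -> ctr[0]=2
Ev 2: PC=2 idx=0 pred=T actual=N -> ctr[0]=1
Ev 3: PC=6 idx=0 pred=N actual=N -> ctr[0]=0
Ev 4: PC=2 idx=0 pred=N actual=T -> ctr[0]=1
Ev 5: PC=6 idx=0 pred=N actual=N -> ctr[0]=0
Ev 6: PC=2 idx=0 pred=N actual=N -> ctr[0]=0
Ev 7: PC=6 idx=0 pred=N actual=T -> ctr[0]=1
Ev 8: PC=6 idx=0 pred=N actual=N -> ctr[0]=0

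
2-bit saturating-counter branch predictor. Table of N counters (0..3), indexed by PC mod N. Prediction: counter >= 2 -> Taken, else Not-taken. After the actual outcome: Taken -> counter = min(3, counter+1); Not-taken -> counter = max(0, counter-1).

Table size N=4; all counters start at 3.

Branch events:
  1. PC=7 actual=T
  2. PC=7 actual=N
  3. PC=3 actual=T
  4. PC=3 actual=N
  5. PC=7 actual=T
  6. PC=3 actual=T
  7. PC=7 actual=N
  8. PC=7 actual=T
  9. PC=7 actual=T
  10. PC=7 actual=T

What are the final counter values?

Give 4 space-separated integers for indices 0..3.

Answer: 3 3 3 3

Derivation:
Ev 1: PC=7 idx=3 pred=T actual=T -> ctr[3]=3
Ev 2: PC=7 idx=3 pred=T actual=N -> ctr[3]=2
Ev 3: PC=3 idx=3 pred=T actual=T -> ctr[3]=3
Ev 4: PC=3 idx=3 pred=T actual=N -> ctr[3]=2
Ev 5: PC=7 idx=3 pred=T actual=T -> ctr[3]=3
Ev 6: PC=3 idx=3 pred=T actual=T -> ctr[3]=3
Ev 7: PC=7 idx=3 pred=T actual=N -> ctr[3]=2
Ev 8: PC=7 idx=3 pred=T actual=T -> ctr[3]=3
Ev 9: PC=7 idx=3 pred=T actual=T -> ctr[3]=3
Ev 10: PC=7 idx=3 pred=T actual=T -> ctr[3]=3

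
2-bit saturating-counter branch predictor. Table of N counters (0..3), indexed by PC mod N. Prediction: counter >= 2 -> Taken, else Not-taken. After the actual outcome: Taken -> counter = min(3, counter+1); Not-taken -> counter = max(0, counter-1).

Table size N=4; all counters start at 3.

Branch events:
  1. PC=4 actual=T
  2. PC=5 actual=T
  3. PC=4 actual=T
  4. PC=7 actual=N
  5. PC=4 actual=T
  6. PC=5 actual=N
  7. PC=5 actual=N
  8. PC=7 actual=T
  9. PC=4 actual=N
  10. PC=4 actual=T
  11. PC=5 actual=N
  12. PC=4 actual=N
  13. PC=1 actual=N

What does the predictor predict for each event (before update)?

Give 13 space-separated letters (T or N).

Answer: T T T T T T T T T T N T N

Derivation:
Ev 1: PC=4 idx=0 pred=T actual=T -> ctr[0]=3
Ev 2: PC=5 idx=1 pred=T actual=T -> ctr[1]=3
Ev 3: PC=4 idx=0 pred=T actual=T -> ctr[0]=3
Ev 4: PC=7 idx=3 pred=T actual=N -> ctr[3]=2
Ev 5: PC=4 idx=0 pred=T actual=T -> ctr[0]=3
Ev 6: PC=5 idx=1 pred=T actual=N -> ctr[1]=2
Ev 7: PC=5 idx=1 pred=T actual=N -> ctr[1]=1
Ev 8: PC=7 idx=3 pred=T actual=T -> ctr[3]=3
Ev 9: PC=4 idx=0 pred=T actual=N -> ctr[0]=2
Ev 10: PC=4 idx=0 pred=T actual=T -> ctr[0]=3
Ev 11: PC=5 idx=1 pred=N actual=N -> ctr[1]=0
Ev 12: PC=4 idx=0 pred=T actual=N -> ctr[0]=2
Ev 13: PC=1 idx=1 pred=N actual=N -> ctr[1]=0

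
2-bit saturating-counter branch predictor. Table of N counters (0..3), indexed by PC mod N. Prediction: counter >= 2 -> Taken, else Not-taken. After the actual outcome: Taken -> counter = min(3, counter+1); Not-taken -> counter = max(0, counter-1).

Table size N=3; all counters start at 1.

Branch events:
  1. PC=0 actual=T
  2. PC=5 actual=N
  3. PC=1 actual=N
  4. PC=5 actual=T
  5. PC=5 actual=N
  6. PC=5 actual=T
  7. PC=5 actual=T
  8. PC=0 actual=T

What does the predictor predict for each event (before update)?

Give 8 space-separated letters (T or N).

Answer: N N N N N N N T

Derivation:
Ev 1: PC=0 idx=0 pred=N actual=T -> ctr[0]=2
Ev 2: PC=5 idx=2 pred=N actual=N -> ctr[2]=0
Ev 3: PC=1 idx=1 pred=N actual=N -> ctr[1]=0
Ev 4: PC=5 idx=2 pred=N actual=T -> ctr[2]=1
Ev 5: PC=5 idx=2 pred=N actual=N -> ctr[2]=0
Ev 6: PC=5 idx=2 pred=N actual=T -> ctr[2]=1
Ev 7: PC=5 idx=2 pred=N actual=T -> ctr[2]=2
Ev 8: PC=0 idx=0 pred=T actual=T -> ctr[0]=3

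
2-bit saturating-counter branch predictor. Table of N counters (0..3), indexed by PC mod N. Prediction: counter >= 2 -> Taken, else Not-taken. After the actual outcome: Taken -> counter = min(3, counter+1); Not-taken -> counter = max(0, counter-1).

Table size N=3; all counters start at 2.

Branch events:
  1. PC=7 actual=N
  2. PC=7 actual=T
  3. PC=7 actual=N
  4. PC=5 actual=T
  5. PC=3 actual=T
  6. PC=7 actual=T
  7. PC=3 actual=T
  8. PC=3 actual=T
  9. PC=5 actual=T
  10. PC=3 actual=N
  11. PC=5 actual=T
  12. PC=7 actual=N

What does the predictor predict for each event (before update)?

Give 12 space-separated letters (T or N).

Answer: T N T T T N T T T T T T

Derivation:
Ev 1: PC=7 idx=1 pred=T actual=N -> ctr[1]=1
Ev 2: PC=7 idx=1 pred=N actual=T -> ctr[1]=2
Ev 3: PC=7 idx=1 pred=T actual=N -> ctr[1]=1
Ev 4: PC=5 idx=2 pred=T actual=T -> ctr[2]=3
Ev 5: PC=3 idx=0 pred=T actual=T -> ctr[0]=3
Ev 6: PC=7 idx=1 pred=N actual=T -> ctr[1]=2
Ev 7: PC=3 idx=0 pred=T actual=T -> ctr[0]=3
Ev 8: PC=3 idx=0 pred=T actual=T -> ctr[0]=3
Ev 9: PC=5 idx=2 pred=T actual=T -> ctr[2]=3
Ev 10: PC=3 idx=0 pred=T actual=N -> ctr[0]=2
Ev 11: PC=5 idx=2 pred=T actual=T -> ctr[2]=3
Ev 12: PC=7 idx=1 pred=T actual=N -> ctr[1]=1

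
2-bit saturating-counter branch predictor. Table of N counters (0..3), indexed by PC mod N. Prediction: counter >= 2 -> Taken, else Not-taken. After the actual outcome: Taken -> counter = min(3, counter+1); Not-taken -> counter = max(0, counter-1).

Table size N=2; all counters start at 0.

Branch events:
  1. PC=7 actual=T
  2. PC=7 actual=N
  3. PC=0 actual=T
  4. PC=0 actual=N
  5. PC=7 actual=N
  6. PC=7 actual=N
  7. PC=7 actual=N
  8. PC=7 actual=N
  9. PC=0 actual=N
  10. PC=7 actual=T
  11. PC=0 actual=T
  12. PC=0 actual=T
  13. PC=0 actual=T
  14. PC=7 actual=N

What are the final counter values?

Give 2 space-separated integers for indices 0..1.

Answer: 3 0

Derivation:
Ev 1: PC=7 idx=1 pred=N actual=T -> ctr[1]=1
Ev 2: PC=7 idx=1 pred=N actual=N -> ctr[1]=0
Ev 3: PC=0 idx=0 pred=N actual=T -> ctr[0]=1
Ev 4: PC=0 idx=0 pred=N actual=N -> ctr[0]=0
Ev 5: PC=7 idx=1 pred=N actual=N -> ctr[1]=0
Ev 6: PC=7 idx=1 pred=N actual=N -> ctr[1]=0
Ev 7: PC=7 idx=1 pred=N actual=N -> ctr[1]=0
Ev 8: PC=7 idx=1 pred=N actual=N -> ctr[1]=0
Ev 9: PC=0 idx=0 pred=N actual=N -> ctr[0]=0
Ev 10: PC=7 idx=1 pred=N actual=T -> ctr[1]=1
Ev 11: PC=0 idx=0 pred=N actual=T -> ctr[0]=1
Ev 12: PC=0 idx=0 pred=N actual=T -> ctr[0]=2
Ev 13: PC=0 idx=0 pred=T actual=T -> ctr[0]=3
Ev 14: PC=7 idx=1 pred=N actual=N -> ctr[1]=0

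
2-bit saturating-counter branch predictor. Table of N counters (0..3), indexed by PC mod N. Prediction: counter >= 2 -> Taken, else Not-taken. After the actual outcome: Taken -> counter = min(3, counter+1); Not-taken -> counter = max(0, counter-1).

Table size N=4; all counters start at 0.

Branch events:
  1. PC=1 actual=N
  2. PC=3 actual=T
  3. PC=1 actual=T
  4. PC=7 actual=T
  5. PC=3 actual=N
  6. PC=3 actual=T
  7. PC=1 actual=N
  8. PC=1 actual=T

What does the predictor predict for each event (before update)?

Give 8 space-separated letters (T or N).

Ev 1: PC=1 idx=1 pred=N actual=N -> ctr[1]=0
Ev 2: PC=3 idx=3 pred=N actual=T -> ctr[3]=1
Ev 3: PC=1 idx=1 pred=N actual=T -> ctr[1]=1
Ev 4: PC=7 idx=3 pred=N actual=T -> ctr[3]=2
Ev 5: PC=3 idx=3 pred=T actual=N -> ctr[3]=1
Ev 6: PC=3 idx=3 pred=N actual=T -> ctr[3]=2
Ev 7: PC=1 idx=1 pred=N actual=N -> ctr[1]=0
Ev 8: PC=1 idx=1 pred=N actual=T -> ctr[1]=1

Answer: N N N N T N N N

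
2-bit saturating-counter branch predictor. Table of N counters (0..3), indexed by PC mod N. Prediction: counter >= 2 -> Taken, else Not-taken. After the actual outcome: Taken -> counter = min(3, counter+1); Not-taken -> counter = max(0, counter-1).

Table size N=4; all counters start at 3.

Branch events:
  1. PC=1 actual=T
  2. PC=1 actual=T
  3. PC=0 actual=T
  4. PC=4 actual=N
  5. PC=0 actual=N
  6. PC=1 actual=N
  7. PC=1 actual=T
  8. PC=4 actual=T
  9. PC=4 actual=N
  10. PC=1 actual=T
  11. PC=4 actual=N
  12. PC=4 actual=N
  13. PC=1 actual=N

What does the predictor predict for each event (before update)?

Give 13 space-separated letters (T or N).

Ev 1: PC=1 idx=1 pred=T actual=T -> ctr[1]=3
Ev 2: PC=1 idx=1 pred=T actual=T -> ctr[1]=3
Ev 3: PC=0 idx=0 pred=T actual=T -> ctr[0]=3
Ev 4: PC=4 idx=0 pred=T actual=N -> ctr[0]=2
Ev 5: PC=0 idx=0 pred=T actual=N -> ctr[0]=1
Ev 6: PC=1 idx=1 pred=T actual=N -> ctr[1]=2
Ev 7: PC=1 idx=1 pred=T actual=T -> ctr[1]=3
Ev 8: PC=4 idx=0 pred=N actual=T -> ctr[0]=2
Ev 9: PC=4 idx=0 pred=T actual=N -> ctr[0]=1
Ev 10: PC=1 idx=1 pred=T actual=T -> ctr[1]=3
Ev 11: PC=4 idx=0 pred=N actual=N -> ctr[0]=0
Ev 12: PC=4 idx=0 pred=N actual=N -> ctr[0]=0
Ev 13: PC=1 idx=1 pred=T actual=N -> ctr[1]=2

Answer: T T T T T T T N T T N N T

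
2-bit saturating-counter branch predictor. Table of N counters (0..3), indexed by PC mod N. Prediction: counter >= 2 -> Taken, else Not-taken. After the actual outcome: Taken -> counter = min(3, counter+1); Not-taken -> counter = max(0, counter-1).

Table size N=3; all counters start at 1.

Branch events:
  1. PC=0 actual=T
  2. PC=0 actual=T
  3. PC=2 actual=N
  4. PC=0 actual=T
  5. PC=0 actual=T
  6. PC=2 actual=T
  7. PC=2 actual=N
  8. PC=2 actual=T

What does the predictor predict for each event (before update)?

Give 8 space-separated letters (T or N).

Answer: N T N T T N N N

Derivation:
Ev 1: PC=0 idx=0 pred=N actual=T -> ctr[0]=2
Ev 2: PC=0 idx=0 pred=T actual=T -> ctr[0]=3
Ev 3: PC=2 idx=2 pred=N actual=N -> ctr[2]=0
Ev 4: PC=0 idx=0 pred=T actual=T -> ctr[0]=3
Ev 5: PC=0 idx=0 pred=T actual=T -> ctr[0]=3
Ev 6: PC=2 idx=2 pred=N actual=T -> ctr[2]=1
Ev 7: PC=2 idx=2 pred=N actual=N -> ctr[2]=0
Ev 8: PC=2 idx=2 pred=N actual=T -> ctr[2]=1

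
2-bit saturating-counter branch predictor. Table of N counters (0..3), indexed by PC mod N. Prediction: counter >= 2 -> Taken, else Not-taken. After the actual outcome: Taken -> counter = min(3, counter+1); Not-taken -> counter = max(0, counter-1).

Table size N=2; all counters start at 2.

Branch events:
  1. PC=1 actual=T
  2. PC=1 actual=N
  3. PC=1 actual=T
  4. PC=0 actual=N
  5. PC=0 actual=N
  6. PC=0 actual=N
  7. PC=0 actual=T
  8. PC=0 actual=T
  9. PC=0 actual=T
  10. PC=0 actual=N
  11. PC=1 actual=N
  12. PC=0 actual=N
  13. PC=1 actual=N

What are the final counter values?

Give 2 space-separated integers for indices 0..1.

Ev 1: PC=1 idx=1 pred=T actual=T -> ctr[1]=3
Ev 2: PC=1 idx=1 pred=T actual=N -> ctr[1]=2
Ev 3: PC=1 idx=1 pred=T actual=T -> ctr[1]=3
Ev 4: PC=0 idx=0 pred=T actual=N -> ctr[0]=1
Ev 5: PC=0 idx=0 pred=N actual=N -> ctr[0]=0
Ev 6: PC=0 idx=0 pred=N actual=N -> ctr[0]=0
Ev 7: PC=0 idx=0 pred=N actual=T -> ctr[0]=1
Ev 8: PC=0 idx=0 pred=N actual=T -> ctr[0]=2
Ev 9: PC=0 idx=0 pred=T actual=T -> ctr[0]=3
Ev 10: PC=0 idx=0 pred=T actual=N -> ctr[0]=2
Ev 11: PC=1 idx=1 pred=T actual=N -> ctr[1]=2
Ev 12: PC=0 idx=0 pred=T actual=N -> ctr[0]=1
Ev 13: PC=1 idx=1 pred=T actual=N -> ctr[1]=1

Answer: 1 1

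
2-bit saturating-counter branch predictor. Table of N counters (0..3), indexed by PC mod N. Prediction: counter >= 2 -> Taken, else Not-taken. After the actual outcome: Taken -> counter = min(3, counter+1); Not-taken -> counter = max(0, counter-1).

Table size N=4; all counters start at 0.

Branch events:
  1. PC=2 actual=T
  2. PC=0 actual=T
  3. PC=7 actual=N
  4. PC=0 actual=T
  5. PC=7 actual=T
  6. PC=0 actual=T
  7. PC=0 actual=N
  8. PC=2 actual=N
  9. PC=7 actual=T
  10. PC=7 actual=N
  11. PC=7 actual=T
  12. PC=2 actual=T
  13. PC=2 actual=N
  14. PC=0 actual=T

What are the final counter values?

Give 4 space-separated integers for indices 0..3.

Answer: 3 0 0 2

Derivation:
Ev 1: PC=2 idx=2 pred=N actual=T -> ctr[2]=1
Ev 2: PC=0 idx=0 pred=N actual=T -> ctr[0]=1
Ev 3: PC=7 idx=3 pred=N actual=N -> ctr[3]=0
Ev 4: PC=0 idx=0 pred=N actual=T -> ctr[0]=2
Ev 5: PC=7 idx=3 pred=N actual=T -> ctr[3]=1
Ev 6: PC=0 idx=0 pred=T actual=T -> ctr[0]=3
Ev 7: PC=0 idx=0 pred=T actual=N -> ctr[0]=2
Ev 8: PC=2 idx=2 pred=N actual=N -> ctr[2]=0
Ev 9: PC=7 idx=3 pred=N actual=T -> ctr[3]=2
Ev 10: PC=7 idx=3 pred=T actual=N -> ctr[3]=1
Ev 11: PC=7 idx=3 pred=N actual=T -> ctr[3]=2
Ev 12: PC=2 idx=2 pred=N actual=T -> ctr[2]=1
Ev 13: PC=2 idx=2 pred=N actual=N -> ctr[2]=0
Ev 14: PC=0 idx=0 pred=T actual=T -> ctr[0]=3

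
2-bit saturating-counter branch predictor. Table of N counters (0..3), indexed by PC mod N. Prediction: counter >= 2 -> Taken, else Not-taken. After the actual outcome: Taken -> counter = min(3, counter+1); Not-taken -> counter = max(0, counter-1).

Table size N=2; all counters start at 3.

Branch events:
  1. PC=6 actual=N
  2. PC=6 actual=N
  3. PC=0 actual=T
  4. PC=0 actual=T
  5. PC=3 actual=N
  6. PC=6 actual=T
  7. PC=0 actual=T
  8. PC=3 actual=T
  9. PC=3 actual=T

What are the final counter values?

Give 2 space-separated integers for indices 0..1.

Answer: 3 3

Derivation:
Ev 1: PC=6 idx=0 pred=T actual=N -> ctr[0]=2
Ev 2: PC=6 idx=0 pred=T actual=N -> ctr[0]=1
Ev 3: PC=0 idx=0 pred=N actual=T -> ctr[0]=2
Ev 4: PC=0 idx=0 pred=T actual=T -> ctr[0]=3
Ev 5: PC=3 idx=1 pred=T actual=N -> ctr[1]=2
Ev 6: PC=6 idx=0 pred=T actual=T -> ctr[0]=3
Ev 7: PC=0 idx=0 pred=T actual=T -> ctr[0]=3
Ev 8: PC=3 idx=1 pred=T actual=T -> ctr[1]=3
Ev 9: PC=3 idx=1 pred=T actual=T -> ctr[1]=3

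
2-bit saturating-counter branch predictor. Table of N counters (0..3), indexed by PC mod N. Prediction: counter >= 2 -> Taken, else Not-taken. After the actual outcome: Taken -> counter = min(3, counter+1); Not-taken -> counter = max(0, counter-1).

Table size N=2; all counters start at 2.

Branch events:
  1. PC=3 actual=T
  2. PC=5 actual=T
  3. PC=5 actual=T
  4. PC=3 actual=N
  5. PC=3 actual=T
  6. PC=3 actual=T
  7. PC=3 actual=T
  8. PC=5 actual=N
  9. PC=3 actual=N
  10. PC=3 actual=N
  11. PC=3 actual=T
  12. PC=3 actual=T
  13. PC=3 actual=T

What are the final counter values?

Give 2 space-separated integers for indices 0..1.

Ev 1: PC=3 idx=1 pred=T actual=T -> ctr[1]=3
Ev 2: PC=5 idx=1 pred=T actual=T -> ctr[1]=3
Ev 3: PC=5 idx=1 pred=T actual=T -> ctr[1]=3
Ev 4: PC=3 idx=1 pred=T actual=N -> ctr[1]=2
Ev 5: PC=3 idx=1 pred=T actual=T -> ctr[1]=3
Ev 6: PC=3 idx=1 pred=T actual=T -> ctr[1]=3
Ev 7: PC=3 idx=1 pred=T actual=T -> ctr[1]=3
Ev 8: PC=5 idx=1 pred=T actual=N -> ctr[1]=2
Ev 9: PC=3 idx=1 pred=T actual=N -> ctr[1]=1
Ev 10: PC=3 idx=1 pred=N actual=N -> ctr[1]=0
Ev 11: PC=3 idx=1 pred=N actual=T -> ctr[1]=1
Ev 12: PC=3 idx=1 pred=N actual=T -> ctr[1]=2
Ev 13: PC=3 idx=1 pred=T actual=T -> ctr[1]=3

Answer: 2 3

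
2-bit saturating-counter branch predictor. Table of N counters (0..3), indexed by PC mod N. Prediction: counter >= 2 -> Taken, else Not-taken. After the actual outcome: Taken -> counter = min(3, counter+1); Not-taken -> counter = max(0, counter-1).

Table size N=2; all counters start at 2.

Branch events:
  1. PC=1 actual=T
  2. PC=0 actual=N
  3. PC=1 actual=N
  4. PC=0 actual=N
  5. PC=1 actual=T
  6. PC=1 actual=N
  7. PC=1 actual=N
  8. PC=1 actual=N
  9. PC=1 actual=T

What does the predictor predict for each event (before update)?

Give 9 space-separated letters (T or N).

Answer: T T T N T T T N N

Derivation:
Ev 1: PC=1 idx=1 pred=T actual=T -> ctr[1]=3
Ev 2: PC=0 idx=0 pred=T actual=N -> ctr[0]=1
Ev 3: PC=1 idx=1 pred=T actual=N -> ctr[1]=2
Ev 4: PC=0 idx=0 pred=N actual=N -> ctr[0]=0
Ev 5: PC=1 idx=1 pred=T actual=T -> ctr[1]=3
Ev 6: PC=1 idx=1 pred=T actual=N -> ctr[1]=2
Ev 7: PC=1 idx=1 pred=T actual=N -> ctr[1]=1
Ev 8: PC=1 idx=1 pred=N actual=N -> ctr[1]=0
Ev 9: PC=1 idx=1 pred=N actual=T -> ctr[1]=1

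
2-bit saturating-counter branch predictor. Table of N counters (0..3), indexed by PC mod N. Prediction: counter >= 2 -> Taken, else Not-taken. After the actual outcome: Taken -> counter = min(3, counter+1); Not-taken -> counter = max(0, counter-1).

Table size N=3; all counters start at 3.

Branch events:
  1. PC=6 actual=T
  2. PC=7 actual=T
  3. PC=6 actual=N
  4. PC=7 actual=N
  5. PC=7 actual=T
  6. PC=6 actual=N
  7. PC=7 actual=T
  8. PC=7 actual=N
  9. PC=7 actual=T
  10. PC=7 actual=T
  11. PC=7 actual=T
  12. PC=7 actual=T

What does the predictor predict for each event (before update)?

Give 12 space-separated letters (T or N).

Answer: T T T T T T T T T T T T

Derivation:
Ev 1: PC=6 idx=0 pred=T actual=T -> ctr[0]=3
Ev 2: PC=7 idx=1 pred=T actual=T -> ctr[1]=3
Ev 3: PC=6 idx=0 pred=T actual=N -> ctr[0]=2
Ev 4: PC=7 idx=1 pred=T actual=N -> ctr[1]=2
Ev 5: PC=7 idx=1 pred=T actual=T -> ctr[1]=3
Ev 6: PC=6 idx=0 pred=T actual=N -> ctr[0]=1
Ev 7: PC=7 idx=1 pred=T actual=T -> ctr[1]=3
Ev 8: PC=7 idx=1 pred=T actual=N -> ctr[1]=2
Ev 9: PC=7 idx=1 pred=T actual=T -> ctr[1]=3
Ev 10: PC=7 idx=1 pred=T actual=T -> ctr[1]=3
Ev 11: PC=7 idx=1 pred=T actual=T -> ctr[1]=3
Ev 12: PC=7 idx=1 pred=T actual=T -> ctr[1]=3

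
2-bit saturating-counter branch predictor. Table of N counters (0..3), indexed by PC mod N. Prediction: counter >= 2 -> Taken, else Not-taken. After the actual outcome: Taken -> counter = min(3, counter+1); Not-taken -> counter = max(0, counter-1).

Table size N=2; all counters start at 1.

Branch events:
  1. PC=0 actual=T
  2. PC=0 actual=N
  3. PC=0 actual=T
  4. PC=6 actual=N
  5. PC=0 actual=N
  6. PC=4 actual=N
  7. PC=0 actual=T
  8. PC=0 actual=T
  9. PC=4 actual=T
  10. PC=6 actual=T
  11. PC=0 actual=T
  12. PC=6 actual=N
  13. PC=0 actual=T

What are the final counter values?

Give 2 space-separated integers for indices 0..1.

Answer: 3 1

Derivation:
Ev 1: PC=0 idx=0 pred=N actual=T -> ctr[0]=2
Ev 2: PC=0 idx=0 pred=T actual=N -> ctr[0]=1
Ev 3: PC=0 idx=0 pred=N actual=T -> ctr[0]=2
Ev 4: PC=6 idx=0 pred=T actual=N -> ctr[0]=1
Ev 5: PC=0 idx=0 pred=N actual=N -> ctr[0]=0
Ev 6: PC=4 idx=0 pred=N actual=N -> ctr[0]=0
Ev 7: PC=0 idx=0 pred=N actual=T -> ctr[0]=1
Ev 8: PC=0 idx=0 pred=N actual=T -> ctr[0]=2
Ev 9: PC=4 idx=0 pred=T actual=T -> ctr[0]=3
Ev 10: PC=6 idx=0 pred=T actual=T -> ctr[0]=3
Ev 11: PC=0 idx=0 pred=T actual=T -> ctr[0]=3
Ev 12: PC=6 idx=0 pred=T actual=N -> ctr[0]=2
Ev 13: PC=0 idx=0 pred=T actual=T -> ctr[0]=3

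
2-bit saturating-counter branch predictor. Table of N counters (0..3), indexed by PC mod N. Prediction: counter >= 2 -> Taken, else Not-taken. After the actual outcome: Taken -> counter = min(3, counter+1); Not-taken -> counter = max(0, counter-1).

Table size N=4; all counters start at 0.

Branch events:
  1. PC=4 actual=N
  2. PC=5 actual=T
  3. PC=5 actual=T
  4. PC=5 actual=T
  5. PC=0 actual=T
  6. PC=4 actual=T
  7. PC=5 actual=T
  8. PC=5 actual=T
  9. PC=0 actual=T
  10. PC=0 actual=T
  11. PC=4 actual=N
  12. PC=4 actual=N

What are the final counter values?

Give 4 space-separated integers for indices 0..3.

Ev 1: PC=4 idx=0 pred=N actual=N -> ctr[0]=0
Ev 2: PC=5 idx=1 pred=N actual=T -> ctr[1]=1
Ev 3: PC=5 idx=1 pred=N actual=T -> ctr[1]=2
Ev 4: PC=5 idx=1 pred=T actual=T -> ctr[1]=3
Ev 5: PC=0 idx=0 pred=N actual=T -> ctr[0]=1
Ev 6: PC=4 idx=0 pred=N actual=T -> ctr[0]=2
Ev 7: PC=5 idx=1 pred=T actual=T -> ctr[1]=3
Ev 8: PC=5 idx=1 pred=T actual=T -> ctr[1]=3
Ev 9: PC=0 idx=0 pred=T actual=T -> ctr[0]=3
Ev 10: PC=0 idx=0 pred=T actual=T -> ctr[0]=3
Ev 11: PC=4 idx=0 pred=T actual=N -> ctr[0]=2
Ev 12: PC=4 idx=0 pred=T actual=N -> ctr[0]=1

Answer: 1 3 0 0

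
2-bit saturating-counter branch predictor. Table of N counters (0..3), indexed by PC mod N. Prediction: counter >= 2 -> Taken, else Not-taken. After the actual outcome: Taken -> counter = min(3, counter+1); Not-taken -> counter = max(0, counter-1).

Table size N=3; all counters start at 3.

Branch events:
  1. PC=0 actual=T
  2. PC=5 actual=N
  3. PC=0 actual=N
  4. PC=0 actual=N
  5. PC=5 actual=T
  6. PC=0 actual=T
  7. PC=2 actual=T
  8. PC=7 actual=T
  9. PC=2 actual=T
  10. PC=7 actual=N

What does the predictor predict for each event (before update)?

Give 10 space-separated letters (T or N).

Ev 1: PC=0 idx=0 pred=T actual=T -> ctr[0]=3
Ev 2: PC=5 idx=2 pred=T actual=N -> ctr[2]=2
Ev 3: PC=0 idx=0 pred=T actual=N -> ctr[0]=2
Ev 4: PC=0 idx=0 pred=T actual=N -> ctr[0]=1
Ev 5: PC=5 idx=2 pred=T actual=T -> ctr[2]=3
Ev 6: PC=0 idx=0 pred=N actual=T -> ctr[0]=2
Ev 7: PC=2 idx=2 pred=T actual=T -> ctr[2]=3
Ev 8: PC=7 idx=1 pred=T actual=T -> ctr[1]=3
Ev 9: PC=2 idx=2 pred=T actual=T -> ctr[2]=3
Ev 10: PC=7 idx=1 pred=T actual=N -> ctr[1]=2

Answer: T T T T T N T T T T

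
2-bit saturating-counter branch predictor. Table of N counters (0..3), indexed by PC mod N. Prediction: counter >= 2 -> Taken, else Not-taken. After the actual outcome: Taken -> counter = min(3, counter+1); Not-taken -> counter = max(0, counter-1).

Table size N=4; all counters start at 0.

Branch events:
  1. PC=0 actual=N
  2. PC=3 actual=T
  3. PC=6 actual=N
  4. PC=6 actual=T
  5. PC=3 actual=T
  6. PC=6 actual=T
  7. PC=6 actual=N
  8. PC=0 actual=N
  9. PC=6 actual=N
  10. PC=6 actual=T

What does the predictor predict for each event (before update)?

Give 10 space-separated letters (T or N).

Ev 1: PC=0 idx=0 pred=N actual=N -> ctr[0]=0
Ev 2: PC=3 idx=3 pred=N actual=T -> ctr[3]=1
Ev 3: PC=6 idx=2 pred=N actual=N -> ctr[2]=0
Ev 4: PC=6 idx=2 pred=N actual=T -> ctr[2]=1
Ev 5: PC=3 idx=3 pred=N actual=T -> ctr[3]=2
Ev 6: PC=6 idx=2 pred=N actual=T -> ctr[2]=2
Ev 7: PC=6 idx=2 pred=T actual=N -> ctr[2]=1
Ev 8: PC=0 idx=0 pred=N actual=N -> ctr[0]=0
Ev 9: PC=6 idx=2 pred=N actual=N -> ctr[2]=0
Ev 10: PC=6 idx=2 pred=N actual=T -> ctr[2]=1

Answer: N N N N N N T N N N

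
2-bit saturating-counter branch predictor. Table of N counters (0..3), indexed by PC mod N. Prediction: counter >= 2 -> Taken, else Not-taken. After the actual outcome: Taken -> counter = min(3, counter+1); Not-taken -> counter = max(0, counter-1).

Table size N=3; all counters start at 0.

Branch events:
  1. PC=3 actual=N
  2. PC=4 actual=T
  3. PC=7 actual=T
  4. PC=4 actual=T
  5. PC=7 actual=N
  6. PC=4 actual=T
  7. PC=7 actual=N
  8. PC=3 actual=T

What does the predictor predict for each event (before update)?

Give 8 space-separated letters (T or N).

Answer: N N N T T T T N

Derivation:
Ev 1: PC=3 idx=0 pred=N actual=N -> ctr[0]=0
Ev 2: PC=4 idx=1 pred=N actual=T -> ctr[1]=1
Ev 3: PC=7 idx=1 pred=N actual=T -> ctr[1]=2
Ev 4: PC=4 idx=1 pred=T actual=T -> ctr[1]=3
Ev 5: PC=7 idx=1 pred=T actual=N -> ctr[1]=2
Ev 6: PC=4 idx=1 pred=T actual=T -> ctr[1]=3
Ev 7: PC=7 idx=1 pred=T actual=N -> ctr[1]=2
Ev 8: PC=3 idx=0 pred=N actual=T -> ctr[0]=1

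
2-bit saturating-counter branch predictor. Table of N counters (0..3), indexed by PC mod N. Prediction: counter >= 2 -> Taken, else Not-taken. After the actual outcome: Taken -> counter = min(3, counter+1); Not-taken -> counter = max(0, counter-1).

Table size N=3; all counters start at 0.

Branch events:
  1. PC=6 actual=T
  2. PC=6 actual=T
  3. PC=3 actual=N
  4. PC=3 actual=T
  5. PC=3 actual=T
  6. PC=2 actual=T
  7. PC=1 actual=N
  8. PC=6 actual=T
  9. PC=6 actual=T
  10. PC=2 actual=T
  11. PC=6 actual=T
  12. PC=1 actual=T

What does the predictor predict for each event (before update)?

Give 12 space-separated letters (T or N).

Answer: N N T N T N N T T N T N

Derivation:
Ev 1: PC=6 idx=0 pred=N actual=T -> ctr[0]=1
Ev 2: PC=6 idx=0 pred=N actual=T -> ctr[0]=2
Ev 3: PC=3 idx=0 pred=T actual=N -> ctr[0]=1
Ev 4: PC=3 idx=0 pred=N actual=T -> ctr[0]=2
Ev 5: PC=3 idx=0 pred=T actual=T -> ctr[0]=3
Ev 6: PC=2 idx=2 pred=N actual=T -> ctr[2]=1
Ev 7: PC=1 idx=1 pred=N actual=N -> ctr[1]=0
Ev 8: PC=6 idx=0 pred=T actual=T -> ctr[0]=3
Ev 9: PC=6 idx=0 pred=T actual=T -> ctr[0]=3
Ev 10: PC=2 idx=2 pred=N actual=T -> ctr[2]=2
Ev 11: PC=6 idx=0 pred=T actual=T -> ctr[0]=3
Ev 12: PC=1 idx=1 pred=N actual=T -> ctr[1]=1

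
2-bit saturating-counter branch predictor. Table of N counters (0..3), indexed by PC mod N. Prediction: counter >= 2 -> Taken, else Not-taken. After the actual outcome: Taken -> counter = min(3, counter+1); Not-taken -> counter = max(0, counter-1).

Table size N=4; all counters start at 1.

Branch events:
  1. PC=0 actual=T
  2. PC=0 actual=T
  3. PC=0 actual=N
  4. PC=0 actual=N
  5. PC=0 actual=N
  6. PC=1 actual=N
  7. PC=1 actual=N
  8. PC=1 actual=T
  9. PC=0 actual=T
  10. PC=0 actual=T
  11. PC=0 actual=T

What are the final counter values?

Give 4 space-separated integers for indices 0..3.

Ev 1: PC=0 idx=0 pred=N actual=T -> ctr[0]=2
Ev 2: PC=0 idx=0 pred=T actual=T -> ctr[0]=3
Ev 3: PC=0 idx=0 pred=T actual=N -> ctr[0]=2
Ev 4: PC=0 idx=0 pred=T actual=N -> ctr[0]=1
Ev 5: PC=0 idx=0 pred=N actual=N -> ctr[0]=0
Ev 6: PC=1 idx=1 pred=N actual=N -> ctr[1]=0
Ev 7: PC=1 idx=1 pred=N actual=N -> ctr[1]=0
Ev 8: PC=1 idx=1 pred=N actual=T -> ctr[1]=1
Ev 9: PC=0 idx=0 pred=N actual=T -> ctr[0]=1
Ev 10: PC=0 idx=0 pred=N actual=T -> ctr[0]=2
Ev 11: PC=0 idx=0 pred=T actual=T -> ctr[0]=3

Answer: 3 1 1 1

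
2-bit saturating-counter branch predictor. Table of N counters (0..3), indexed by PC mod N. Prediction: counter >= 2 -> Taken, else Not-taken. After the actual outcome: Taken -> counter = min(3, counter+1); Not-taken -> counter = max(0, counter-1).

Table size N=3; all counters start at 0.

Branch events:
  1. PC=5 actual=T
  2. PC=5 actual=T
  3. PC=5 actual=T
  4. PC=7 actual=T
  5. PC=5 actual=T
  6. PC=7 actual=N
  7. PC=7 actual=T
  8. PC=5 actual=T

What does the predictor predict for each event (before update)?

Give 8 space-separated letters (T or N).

Answer: N N T N T N N T

Derivation:
Ev 1: PC=5 idx=2 pred=N actual=T -> ctr[2]=1
Ev 2: PC=5 idx=2 pred=N actual=T -> ctr[2]=2
Ev 3: PC=5 idx=2 pred=T actual=T -> ctr[2]=3
Ev 4: PC=7 idx=1 pred=N actual=T -> ctr[1]=1
Ev 5: PC=5 idx=2 pred=T actual=T -> ctr[2]=3
Ev 6: PC=7 idx=1 pred=N actual=N -> ctr[1]=0
Ev 7: PC=7 idx=1 pred=N actual=T -> ctr[1]=1
Ev 8: PC=5 idx=2 pred=T actual=T -> ctr[2]=3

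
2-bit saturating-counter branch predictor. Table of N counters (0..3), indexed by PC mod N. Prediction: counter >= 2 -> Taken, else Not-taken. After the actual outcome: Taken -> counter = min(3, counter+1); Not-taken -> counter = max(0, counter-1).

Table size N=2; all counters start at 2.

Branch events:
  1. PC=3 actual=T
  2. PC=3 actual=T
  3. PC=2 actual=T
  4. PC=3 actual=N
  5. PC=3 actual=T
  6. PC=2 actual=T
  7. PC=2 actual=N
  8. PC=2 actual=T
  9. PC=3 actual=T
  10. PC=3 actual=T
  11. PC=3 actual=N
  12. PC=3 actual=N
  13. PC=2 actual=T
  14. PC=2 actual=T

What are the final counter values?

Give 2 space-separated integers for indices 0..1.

Ev 1: PC=3 idx=1 pred=T actual=T -> ctr[1]=3
Ev 2: PC=3 idx=1 pred=T actual=T -> ctr[1]=3
Ev 3: PC=2 idx=0 pred=T actual=T -> ctr[0]=3
Ev 4: PC=3 idx=1 pred=T actual=N -> ctr[1]=2
Ev 5: PC=3 idx=1 pred=T actual=T -> ctr[1]=3
Ev 6: PC=2 idx=0 pred=T actual=T -> ctr[0]=3
Ev 7: PC=2 idx=0 pred=T actual=N -> ctr[0]=2
Ev 8: PC=2 idx=0 pred=T actual=T -> ctr[0]=3
Ev 9: PC=3 idx=1 pred=T actual=T -> ctr[1]=3
Ev 10: PC=3 idx=1 pred=T actual=T -> ctr[1]=3
Ev 11: PC=3 idx=1 pred=T actual=N -> ctr[1]=2
Ev 12: PC=3 idx=1 pred=T actual=N -> ctr[1]=1
Ev 13: PC=2 idx=0 pred=T actual=T -> ctr[0]=3
Ev 14: PC=2 idx=0 pred=T actual=T -> ctr[0]=3

Answer: 3 1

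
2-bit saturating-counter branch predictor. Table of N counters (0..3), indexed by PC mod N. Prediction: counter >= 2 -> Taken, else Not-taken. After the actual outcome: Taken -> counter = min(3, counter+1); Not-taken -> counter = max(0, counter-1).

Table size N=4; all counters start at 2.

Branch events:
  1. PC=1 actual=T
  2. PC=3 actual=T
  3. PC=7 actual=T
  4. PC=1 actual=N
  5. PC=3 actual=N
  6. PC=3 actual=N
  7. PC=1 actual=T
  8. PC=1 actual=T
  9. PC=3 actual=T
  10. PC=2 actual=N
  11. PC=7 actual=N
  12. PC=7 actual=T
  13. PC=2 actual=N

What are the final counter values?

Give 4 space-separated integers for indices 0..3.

Ev 1: PC=1 idx=1 pred=T actual=T -> ctr[1]=3
Ev 2: PC=3 idx=3 pred=T actual=T -> ctr[3]=3
Ev 3: PC=7 idx=3 pred=T actual=T -> ctr[3]=3
Ev 4: PC=1 idx=1 pred=T actual=N -> ctr[1]=2
Ev 5: PC=3 idx=3 pred=T actual=N -> ctr[3]=2
Ev 6: PC=3 idx=3 pred=T actual=N -> ctr[3]=1
Ev 7: PC=1 idx=1 pred=T actual=T -> ctr[1]=3
Ev 8: PC=1 idx=1 pred=T actual=T -> ctr[1]=3
Ev 9: PC=3 idx=3 pred=N actual=T -> ctr[3]=2
Ev 10: PC=2 idx=2 pred=T actual=N -> ctr[2]=1
Ev 11: PC=7 idx=3 pred=T actual=N -> ctr[3]=1
Ev 12: PC=7 idx=3 pred=N actual=T -> ctr[3]=2
Ev 13: PC=2 idx=2 pred=N actual=N -> ctr[2]=0

Answer: 2 3 0 2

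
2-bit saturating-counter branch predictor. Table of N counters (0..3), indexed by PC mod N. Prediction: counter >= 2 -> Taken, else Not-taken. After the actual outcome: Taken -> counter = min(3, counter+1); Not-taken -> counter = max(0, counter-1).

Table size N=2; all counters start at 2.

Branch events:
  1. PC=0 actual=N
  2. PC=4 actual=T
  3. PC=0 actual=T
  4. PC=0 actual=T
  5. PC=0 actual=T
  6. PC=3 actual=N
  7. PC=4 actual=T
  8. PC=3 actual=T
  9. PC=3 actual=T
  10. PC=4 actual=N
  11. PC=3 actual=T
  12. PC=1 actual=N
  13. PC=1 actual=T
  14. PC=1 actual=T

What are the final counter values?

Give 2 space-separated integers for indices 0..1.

Ev 1: PC=0 idx=0 pred=T actual=N -> ctr[0]=1
Ev 2: PC=4 idx=0 pred=N actual=T -> ctr[0]=2
Ev 3: PC=0 idx=0 pred=T actual=T -> ctr[0]=3
Ev 4: PC=0 idx=0 pred=T actual=T -> ctr[0]=3
Ev 5: PC=0 idx=0 pred=T actual=T -> ctr[0]=3
Ev 6: PC=3 idx=1 pred=T actual=N -> ctr[1]=1
Ev 7: PC=4 idx=0 pred=T actual=T -> ctr[0]=3
Ev 8: PC=3 idx=1 pred=N actual=T -> ctr[1]=2
Ev 9: PC=3 idx=1 pred=T actual=T -> ctr[1]=3
Ev 10: PC=4 idx=0 pred=T actual=N -> ctr[0]=2
Ev 11: PC=3 idx=1 pred=T actual=T -> ctr[1]=3
Ev 12: PC=1 idx=1 pred=T actual=N -> ctr[1]=2
Ev 13: PC=1 idx=1 pred=T actual=T -> ctr[1]=3
Ev 14: PC=1 idx=1 pred=T actual=T -> ctr[1]=3

Answer: 2 3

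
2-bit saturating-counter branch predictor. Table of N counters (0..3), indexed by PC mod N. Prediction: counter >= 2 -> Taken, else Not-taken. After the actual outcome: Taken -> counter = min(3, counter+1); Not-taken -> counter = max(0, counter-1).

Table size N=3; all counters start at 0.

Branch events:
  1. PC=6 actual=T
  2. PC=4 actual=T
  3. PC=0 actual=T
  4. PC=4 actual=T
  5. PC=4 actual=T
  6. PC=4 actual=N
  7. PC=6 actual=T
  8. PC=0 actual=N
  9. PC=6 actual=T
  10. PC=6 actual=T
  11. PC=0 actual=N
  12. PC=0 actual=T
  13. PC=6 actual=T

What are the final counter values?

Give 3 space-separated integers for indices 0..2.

Ev 1: PC=6 idx=0 pred=N actual=T -> ctr[0]=1
Ev 2: PC=4 idx=1 pred=N actual=T -> ctr[1]=1
Ev 3: PC=0 idx=0 pred=N actual=T -> ctr[0]=2
Ev 4: PC=4 idx=1 pred=N actual=T -> ctr[1]=2
Ev 5: PC=4 idx=1 pred=T actual=T -> ctr[1]=3
Ev 6: PC=4 idx=1 pred=T actual=N -> ctr[1]=2
Ev 7: PC=6 idx=0 pred=T actual=T -> ctr[0]=3
Ev 8: PC=0 idx=0 pred=T actual=N -> ctr[0]=2
Ev 9: PC=6 idx=0 pred=T actual=T -> ctr[0]=3
Ev 10: PC=6 idx=0 pred=T actual=T -> ctr[0]=3
Ev 11: PC=0 idx=0 pred=T actual=N -> ctr[0]=2
Ev 12: PC=0 idx=0 pred=T actual=T -> ctr[0]=3
Ev 13: PC=6 idx=0 pred=T actual=T -> ctr[0]=3

Answer: 3 2 0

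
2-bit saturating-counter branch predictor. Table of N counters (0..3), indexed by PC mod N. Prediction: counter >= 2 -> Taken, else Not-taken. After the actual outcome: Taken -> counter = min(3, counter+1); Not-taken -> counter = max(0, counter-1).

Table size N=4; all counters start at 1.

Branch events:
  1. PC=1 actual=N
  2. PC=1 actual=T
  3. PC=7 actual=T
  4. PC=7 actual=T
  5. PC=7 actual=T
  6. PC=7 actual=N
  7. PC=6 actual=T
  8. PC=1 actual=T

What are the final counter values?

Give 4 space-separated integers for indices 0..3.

Answer: 1 2 2 2

Derivation:
Ev 1: PC=1 idx=1 pred=N actual=N -> ctr[1]=0
Ev 2: PC=1 idx=1 pred=N actual=T -> ctr[1]=1
Ev 3: PC=7 idx=3 pred=N actual=T -> ctr[3]=2
Ev 4: PC=7 idx=3 pred=T actual=T -> ctr[3]=3
Ev 5: PC=7 idx=3 pred=T actual=T -> ctr[3]=3
Ev 6: PC=7 idx=3 pred=T actual=N -> ctr[3]=2
Ev 7: PC=6 idx=2 pred=N actual=T -> ctr[2]=2
Ev 8: PC=1 idx=1 pred=N actual=T -> ctr[1]=2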